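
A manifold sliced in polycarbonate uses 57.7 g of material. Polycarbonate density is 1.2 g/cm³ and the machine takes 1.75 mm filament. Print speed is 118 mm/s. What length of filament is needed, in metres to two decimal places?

19.99 m

Extruded volume: 57.7/1.2 = 48.0833 cm³ (48083.3 mm³).
Cross-section of 1.75 mm filament: π·(1.75/2)² = 2.4053 mm².
Length = 48083.3 / 2.4053 = 19990.56 mm = 19.99 m.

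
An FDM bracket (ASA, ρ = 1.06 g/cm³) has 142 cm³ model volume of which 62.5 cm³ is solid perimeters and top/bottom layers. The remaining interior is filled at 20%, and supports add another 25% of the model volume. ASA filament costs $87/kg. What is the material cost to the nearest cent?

Interior volume = 142 − 62.5 = 79.5 cm³.
Deposited infill: 0.20 × 79.5 → 15.9 cm³.
Support = 0.25 × 142 = 35.5 cm³.
Total printed volume: 62.5 + 15.9 + 35.5 → 113.9 cm³.
Mass = 113.9 × 1.06 = 120.734 g.
At $87/kg: 120.734/1000 × 87 = $10.50.

$10.50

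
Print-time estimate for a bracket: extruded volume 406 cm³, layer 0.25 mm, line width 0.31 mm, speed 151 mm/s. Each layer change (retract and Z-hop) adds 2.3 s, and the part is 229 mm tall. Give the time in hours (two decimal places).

10.22 hours

Bead cross-section = 0.25 × 0.31 = 0.0775 mm².
Toolpath length = 406 cm³ / 0.0775 mm² = 406000 / 0.0775 = 5238709.7 mm.
Extrusion time = 5238709.7 / 151 = 34693.4 s.
Layer count = ceil(229 / 0.25) = 916.
Layer-change overhead: 916 × 2.3 → 2106.8 s.
Altogether 34693.4 + 2106.8 = 36800.2 s, i.e. 10.22 hours.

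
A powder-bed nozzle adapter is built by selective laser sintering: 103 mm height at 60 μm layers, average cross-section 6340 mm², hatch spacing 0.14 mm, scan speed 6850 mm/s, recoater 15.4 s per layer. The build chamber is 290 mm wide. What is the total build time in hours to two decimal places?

10.50 hours

Layer count = ceil(103 / 0.06) = 1717.
Scan path per layer: 6340 / 0.14 → 45285.7 mm.
Scan time per layer = 45285.7 / 6850, so 6.6111 s.
Per-layer time: 6.6111 + 15.4 → 22.0111 s.
Build time = 1717 × 22.0111 = 37793.0587 s = 10.50 hours.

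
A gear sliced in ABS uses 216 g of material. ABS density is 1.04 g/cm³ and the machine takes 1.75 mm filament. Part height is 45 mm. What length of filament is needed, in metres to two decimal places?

86.35 m

Extruded volume: 216/1.04 = 207.6923 cm³ (207692.3 mm³).
Filament cross-section = π × (1.75/2)² = 2.4053 mm².
Length = 207692.3 / 2.4053 = 86347.77 mm = 86.35 m.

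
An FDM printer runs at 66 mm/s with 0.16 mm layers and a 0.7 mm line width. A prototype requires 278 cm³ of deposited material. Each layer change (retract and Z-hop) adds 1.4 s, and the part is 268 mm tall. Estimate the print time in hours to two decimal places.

11.10 hours

Bead cross-section = 0.16 × 0.7 = 0.112 mm².
Total extruded path = 278000/0.112 = 2482142.9 mm.
Time extruding = 2482142.9 / 66 = 37608.2 s.
Number of layers: 268 / 0.16 → 1675 (rounded up).
Z-hop total = 1675 × 1.4, so 2345 s.
Total = 37608.2 + 2345 = 39953.2 s = 11.10 hours.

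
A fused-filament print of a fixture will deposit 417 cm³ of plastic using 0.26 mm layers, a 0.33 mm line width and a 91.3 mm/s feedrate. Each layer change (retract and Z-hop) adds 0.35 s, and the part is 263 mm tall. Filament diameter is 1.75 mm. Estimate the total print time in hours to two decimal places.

14.89 hours

Extrusion cross-section = 0.26 × 0.33, so 0.0858 mm².
Total extruded path = 417000/0.0858 = 4860139.9 mm.
Extrusion time = 4860139.9 / 91.3, so 53232.6 s.
Layers = ⌈263/0.26⌉ = 1012.
Z-hop total = 1012 × 0.35, so 354.2 s.
Total = 53232.6 + 354.2 = 53586.8 s = 14.89 hours.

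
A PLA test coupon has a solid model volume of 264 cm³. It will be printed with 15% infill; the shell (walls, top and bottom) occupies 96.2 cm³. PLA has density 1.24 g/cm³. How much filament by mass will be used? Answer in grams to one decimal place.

150.5 g

Infill region: 264 − 96.2 → 167.8 cm³.
Infill volume = 0.15 × 167.8, so 25.17 cm³.
Total extruded: 96.2 + 25.17 → 121.37 cm³.
Mass = 121.37 × 1.24, so 150.4988 g.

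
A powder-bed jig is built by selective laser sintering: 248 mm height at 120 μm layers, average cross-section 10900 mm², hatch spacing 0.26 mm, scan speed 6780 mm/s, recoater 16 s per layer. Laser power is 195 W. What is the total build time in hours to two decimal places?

12.74 hours

Layer count = ceil(248 / 0.12) = 2067.
Scan path per layer = 10900 / 0.26, so 41923.1 mm.
Per-layer scan time: 41923.1 / 6780 → 6.1833 s.
Per-layer time = 6.1833 + 16, so 22.1833 s.
Build time = 2067 × 22.1833 = 45852.8811 s = 12.74 hours.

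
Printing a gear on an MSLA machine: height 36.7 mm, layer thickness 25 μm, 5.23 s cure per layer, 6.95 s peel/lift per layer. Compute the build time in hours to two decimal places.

Layer count = ceil(36.7 / 0.025) = 1468.
Per-layer time = 5.23 + 6.95 = 12.18 s.
Total = 1468 × 12.18 = 17880.24 s = 4.97 hours.

4.97 hours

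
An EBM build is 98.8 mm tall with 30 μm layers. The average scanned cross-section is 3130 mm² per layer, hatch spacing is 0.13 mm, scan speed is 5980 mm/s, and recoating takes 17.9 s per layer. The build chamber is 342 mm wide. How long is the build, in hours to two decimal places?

20.06 hours

Layer count = ceil(98.8 / 0.03) = 3294.
Hatch length per layer: 3130 / 0.13 → 24076.9 mm.
Scan time per layer = 24076.9 / 5980 = 4.0262 s.
Layer cycle = 4.0262 + 17.9 = 21.9262 s.
3294 layers × 21.9262 s/layer = 72224.9028 s, i.e. 20.06 hours.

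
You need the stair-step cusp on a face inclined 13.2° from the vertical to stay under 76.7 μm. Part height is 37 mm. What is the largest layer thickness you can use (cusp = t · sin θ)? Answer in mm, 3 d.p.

Layer height = cusp / sin(13.2°) = 0.0767 / 0.2284 = 0.336 mm.

0.336 mm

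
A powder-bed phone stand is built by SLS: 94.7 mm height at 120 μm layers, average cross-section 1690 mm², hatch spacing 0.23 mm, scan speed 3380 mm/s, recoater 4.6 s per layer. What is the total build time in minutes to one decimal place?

89.2 minutes

Layer count = ceil(94.7 / 0.12) = 790.
Per-layer scan distance = 1690 / 0.23 = 7347.8 mm.
Laser time per layer: 7347.8 / 3380 → 2.1739 s.
Per-layer time = 2.1739 + 4.6 = 6.7739 s.
790 layers × 6.7739 s/layer = 5351.381 s, i.e. 89.2 minutes.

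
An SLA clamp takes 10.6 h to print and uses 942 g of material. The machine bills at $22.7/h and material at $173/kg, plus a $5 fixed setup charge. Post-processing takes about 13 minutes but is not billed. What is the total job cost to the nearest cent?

$408.59

Time charge = 22.7 × 10.6, so $240.62.
Material charge = 173 × 942/1000 = $162.966.
Adding setup: 240.62 + 162.966 + 5 → 408.586 ≈ $408.59.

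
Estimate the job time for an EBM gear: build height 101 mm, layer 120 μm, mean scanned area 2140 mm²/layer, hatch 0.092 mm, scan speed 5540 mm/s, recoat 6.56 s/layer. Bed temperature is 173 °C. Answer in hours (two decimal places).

2.52 hours

Number of layers: 101 / 0.12 → 842 (rounded up).
Scan path per layer: 2140 / 0.092 → 23260.9 mm.
Beam time per layer: 23260.9 / 5540 → 4.1987 s.
Per-layer time: 4.1987 + 6.56 → 10.7587 s.
842 layers × 10.7587 s/layer = 9058.8254 s, i.e. 2.52 hours.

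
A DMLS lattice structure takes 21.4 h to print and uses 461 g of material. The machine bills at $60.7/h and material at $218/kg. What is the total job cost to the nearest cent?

$1399.48

Machine-time cost = 60.7 × 21.4, so $1298.98.
Feedstock cost = 218 × 461/1000 = $100.498.
Total = 1298.98 + 100.498 = 1399.478 ≈ $1399.48.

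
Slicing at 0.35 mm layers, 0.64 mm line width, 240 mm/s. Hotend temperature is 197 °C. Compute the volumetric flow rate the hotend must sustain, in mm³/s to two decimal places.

53.76

Extrusion cross-section = 0.35 × 0.64, so 0.224 mm².
Volumetric flow = 240 × 0.224 = 53.76 mm³/s.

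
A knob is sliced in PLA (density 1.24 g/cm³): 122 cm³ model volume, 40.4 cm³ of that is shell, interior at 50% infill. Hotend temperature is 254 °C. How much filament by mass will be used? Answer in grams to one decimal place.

100.7 g

Interior volume = 122 − 40.4 = 81.6 cm³.
Deposited infill = 0.50 × 81.6 = 40.8 cm³.
Deposited volume: 40.4 + 40.8 → 81.2 cm³.
Mass = 81.2 × 1.24, so 100.688 g.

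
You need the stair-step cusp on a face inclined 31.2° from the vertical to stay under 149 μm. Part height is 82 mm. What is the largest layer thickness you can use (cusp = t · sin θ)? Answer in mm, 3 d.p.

0.288 mm

t = h_c / sin θ = 0.149 / 0.5180 = 0.288 mm.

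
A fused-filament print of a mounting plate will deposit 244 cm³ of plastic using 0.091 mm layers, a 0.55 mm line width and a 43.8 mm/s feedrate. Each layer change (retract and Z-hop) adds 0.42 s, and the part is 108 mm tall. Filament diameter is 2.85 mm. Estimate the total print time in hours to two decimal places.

31.06 hours

Bead cross-section: 0.091 × 0.55 → 0.05005 mm².
Path length: 244000 mm³ / 0.05005 mm² → 4875124.9 mm.
Extrusion time = 4875124.9 / 43.8 = 111304.2 s.
Number of layers: 108 / 0.091 → 1187 (rounded up).
Non-print overhead = 1187 × 0.42 = 498.54 s.
Altogether 111304.2 + 498.54 = 111802.74 s, i.e. 31.06 hours.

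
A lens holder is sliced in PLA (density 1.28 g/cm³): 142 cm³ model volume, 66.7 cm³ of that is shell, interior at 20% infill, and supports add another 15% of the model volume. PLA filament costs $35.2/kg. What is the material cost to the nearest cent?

$4.64

Infill region: 142 − 66.7 → 75.3 cm³.
Infill deposited = 0.20 × 75.3 = 15.06 cm³.
Support = 0.15 × 142, so 21.3 cm³.
Deposited volume: 66.7 + 15.06 + 21.3 → 103.06 cm³.
Mass = 103.06 × 1.28 = 131.9168 g.
Cost = 131.9168 g / 1000 × $35.2/kg = $4.64.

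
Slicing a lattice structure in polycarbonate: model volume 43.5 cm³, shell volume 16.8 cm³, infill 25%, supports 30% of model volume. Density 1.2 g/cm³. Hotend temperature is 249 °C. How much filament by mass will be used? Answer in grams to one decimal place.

43.8 g

Volume inside the shell = 43.5 − 16.8 = 26.7 cm³.
Infill deposited = 0.25 × 26.7, so 6.675 cm³.
Support = 0.30 × 43.5, so 13.05 cm³.
Deposited volume: 16.8 + 6.675 + 13.05 → 36.525 cm³.
Mass = 36.525 × 1.2 = 43.83 g.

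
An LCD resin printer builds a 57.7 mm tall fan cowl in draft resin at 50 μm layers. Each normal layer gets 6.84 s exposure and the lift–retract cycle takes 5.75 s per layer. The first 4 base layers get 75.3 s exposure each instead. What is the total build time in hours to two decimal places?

4.11 hours

Layer count = ceil(57.7 / 0.05) = 1154.
Bottom layers = 4 × (75.3 + 5.75) = 324.2 s.
Normal layers = 1150 × (6.84 + 5.75) = 14478.5 s.
Sum: 324.2 + 14478.5 = 14802.7 s → 4.11 hours.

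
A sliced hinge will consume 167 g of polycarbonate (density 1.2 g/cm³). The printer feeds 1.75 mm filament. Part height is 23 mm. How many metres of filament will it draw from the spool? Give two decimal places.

57.86 m

Volume = 167 g / 1.2 g·cm⁻³ = 139.1667 cm³ = 139166.7 mm³.
A = π r² = π × 0.875² = 2.4053 mm².
Length = 139166.7 / 2.4053 = 57858.35 mm = 57.86 m.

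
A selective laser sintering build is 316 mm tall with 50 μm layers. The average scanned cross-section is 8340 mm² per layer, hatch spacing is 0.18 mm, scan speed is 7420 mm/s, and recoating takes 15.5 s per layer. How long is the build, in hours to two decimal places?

38.17 hours

Number of layers: 316 / 0.05 → 6320 (rounded up).
Scan path per layer: 8340 / 0.18 → 46333.3 mm.
Laser time per layer: 46333.3 / 7420 → 6.2444 s.
Layer cycle: 6.2444 + 15.5 → 21.7444 s.
Total: 6320 × 21.7444 s = 137424.608 s → 38.17 hours.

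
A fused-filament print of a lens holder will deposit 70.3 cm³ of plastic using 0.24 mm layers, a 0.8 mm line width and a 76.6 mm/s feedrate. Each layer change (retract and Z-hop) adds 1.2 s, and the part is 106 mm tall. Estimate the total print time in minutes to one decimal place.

Bead cross-section = 0.24 × 0.8 = 0.192 mm².
Toolpath length = 70.3 cm³ / 0.192 mm² = 70300 / 0.192 = 366145.8 mm.
Print-move time = 366145.8 / 76.6, so 4780 s.
Layers = ⌈106/0.24⌉ = 442.
Z-hop total: 442 × 1.2 → 530.4 s.
Altogether 4780 + 530.4 = 5310.4 s, i.e. 88.5 minutes.

88.5 minutes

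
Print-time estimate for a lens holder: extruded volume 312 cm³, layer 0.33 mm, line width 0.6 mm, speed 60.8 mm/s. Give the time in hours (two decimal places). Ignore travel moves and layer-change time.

7.20 hours

Extrusion cross-section = 0.33 × 0.6 = 0.198 mm².
Path length: 312000 mm³ / 0.198 mm² → 1575757.6 mm.
Print-move time: 1575757.6 / 60.8 → 25917.1 s.
25917.1 s = 7.20 hours.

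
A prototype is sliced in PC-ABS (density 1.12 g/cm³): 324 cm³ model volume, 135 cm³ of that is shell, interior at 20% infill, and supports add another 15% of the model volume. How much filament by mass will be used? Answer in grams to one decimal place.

Interior volume = 324 − 135 = 189 cm³.
Infill deposited = 0.20 × 189, so 37.8 cm³.
Support: 0.15 × 324 → 48.6 cm³.
Total printed volume = 135 + 37.8 + 48.6 = 221.4 cm³.
Mass = 221.4 × 1.12 = 247.968 g.

248.0 g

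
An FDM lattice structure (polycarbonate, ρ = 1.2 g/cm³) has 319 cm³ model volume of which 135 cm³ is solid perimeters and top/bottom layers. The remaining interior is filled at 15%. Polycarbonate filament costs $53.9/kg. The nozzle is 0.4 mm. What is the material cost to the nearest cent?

Interior volume = 319 − 135, so 184 cm³.
Infill volume: 0.15 × 184 → 27.6 cm³.
Total printed volume: 135 + 27.6 → 162.6 cm³.
Mass = 162.6 × 1.2 = 195.12 g.
At $53.9/kg: 195.12/1000 × 53.9 = $10.52.

$10.52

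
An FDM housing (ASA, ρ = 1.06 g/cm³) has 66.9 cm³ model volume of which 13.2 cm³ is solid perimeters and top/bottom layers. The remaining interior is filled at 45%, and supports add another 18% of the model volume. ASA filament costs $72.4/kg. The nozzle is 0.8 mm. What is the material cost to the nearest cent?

Volume inside the shell = 66.9 − 13.2 = 53.7 cm³.
Infill volume = 0.45 × 53.7 = 24.165 cm³.
Support = 0.18 × 66.9, so 12.042 cm³.
Total printed volume: 13.2 + 24.165 + 12.042 → 49.407 cm³.
Mass = 49.407 × 1.06, so 52.37142 g.
At $72.4/kg: 52.37142/1000 × 72.4 = $3.79.

$3.79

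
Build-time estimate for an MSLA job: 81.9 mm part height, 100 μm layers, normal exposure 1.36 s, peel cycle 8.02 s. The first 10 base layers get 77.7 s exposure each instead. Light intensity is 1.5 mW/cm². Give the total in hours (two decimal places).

Layer count = ceil(81.9 / 0.1) = 819.
Bottom layers: 10 × (77.7 + 8.02) → 857.2 s.
Normal layers = 809 × (1.36 + 8.02), so 7588.42 s.
Sum: 857.2 + 7588.42 = 8445.62 s → 2.35 hours.

2.35 hours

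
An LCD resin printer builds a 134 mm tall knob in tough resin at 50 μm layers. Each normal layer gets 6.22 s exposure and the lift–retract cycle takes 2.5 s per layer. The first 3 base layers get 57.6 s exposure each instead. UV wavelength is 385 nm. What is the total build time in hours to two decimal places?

6.53 hours

Layer count = ceil(134 / 0.05) = 2680.
Bottom layers: 3 × (57.6 + 2.5) → 180.3 s.
Remaining layers = 2677 × (6.22 + 2.5), so 23343.44 s.
Total = 180.3 + 23343.44 = 23523.74 s = 6.53 hours.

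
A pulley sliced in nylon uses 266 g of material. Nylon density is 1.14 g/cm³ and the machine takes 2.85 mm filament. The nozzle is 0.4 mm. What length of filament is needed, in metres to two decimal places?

Extruded volume: 266/1.14 = 233.3333 cm³ (233333.3 mm³).
Cross-section of 2.85 mm filament: π·(2.85/2)² = 6.3794 mm².
L = V/A = 233333.3/6.3794 = 36576.06 mm → 36.58 m.

36.58 m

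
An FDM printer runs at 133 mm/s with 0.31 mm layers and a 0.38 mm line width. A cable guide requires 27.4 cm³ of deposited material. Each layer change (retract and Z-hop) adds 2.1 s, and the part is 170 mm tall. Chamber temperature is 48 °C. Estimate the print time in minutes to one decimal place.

48.4 minutes

Bead cross-section = 0.31 × 0.38 = 0.1178 mm².
Toolpath length = 27.4 cm³ / 0.1178 mm² = 27400 / 0.1178 = 232597.6 mm.
Extrusion time = 232597.6 / 133 = 1748.9 s.
Layer count = ceil(170 / 0.31) = 549.
Z-hop total = 549 × 2.1, so 1152.9 s.
Total = 1748.9 + 1152.9 = 2901.8 s = 48.4 minutes.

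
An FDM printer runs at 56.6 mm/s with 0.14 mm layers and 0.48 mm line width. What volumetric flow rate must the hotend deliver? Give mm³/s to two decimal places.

Extrusion cross-section = 0.14 × 0.48 = 0.0672 mm².
Q = v·A = 56.6 × 0.0672 = 3.80 mm³/s.

3.80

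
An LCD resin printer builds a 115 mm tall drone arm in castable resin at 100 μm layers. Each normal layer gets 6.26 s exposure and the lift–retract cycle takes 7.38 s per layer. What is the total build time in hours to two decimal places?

4.36 hours

Layer count = ceil(115 / 0.1) = 1150.
Each layer takes = 6.26 + 7.38, so 13.64 s.
Build time: 1150 × 13.64 s = 15686 s, i.e. 4.36 hours.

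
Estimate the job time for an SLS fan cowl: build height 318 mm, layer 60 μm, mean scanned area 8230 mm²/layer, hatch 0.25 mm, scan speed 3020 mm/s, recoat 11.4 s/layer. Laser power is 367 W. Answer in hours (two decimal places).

Layer count = ceil(318 / 0.06) = 5300.
Hatch length per layer: 8230 / 0.25 → 32920 mm.
Laser time per layer: 32920 / 3020 → 10.9007 s.
Per-layer time = 10.9007 + 11.4 = 22.3007 s.
Build time = 5300 × 22.3007 = 118193.71 s = 32.83 hours.

32.83 hours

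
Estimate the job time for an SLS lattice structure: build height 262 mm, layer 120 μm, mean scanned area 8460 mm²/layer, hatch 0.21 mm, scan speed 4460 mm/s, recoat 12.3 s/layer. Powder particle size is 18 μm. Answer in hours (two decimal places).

12.94 hours

Layer count = ceil(262 / 0.12) = 2184.
Hatch length per layer = 8460 / 0.21, so 40285.7 mm.
Per-layer scan time = 40285.7 / 4460 = 9.0327 s.
Time per layer = 9.0327 + 12.3, so 21.3327 s.
Build time = 2184 × 21.3327 = 46590.6168 s = 12.94 hours.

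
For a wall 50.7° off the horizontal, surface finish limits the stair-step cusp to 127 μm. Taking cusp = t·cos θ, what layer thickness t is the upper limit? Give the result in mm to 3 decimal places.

cos(50.7°) = 0.6334; t_max = 0.127/0.6334 = 0.201 mm.

0.201 mm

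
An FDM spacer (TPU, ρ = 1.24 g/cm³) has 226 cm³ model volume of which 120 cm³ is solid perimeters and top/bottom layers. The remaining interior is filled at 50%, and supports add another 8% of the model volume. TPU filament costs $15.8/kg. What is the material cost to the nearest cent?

Interior volume: 226 − 120 → 106 cm³.
Deposited infill: 0.50 × 106 → 53 cm³.
Support = 0.08 × 226, so 18.08 cm³.
Deposited volume = 120 + 53 + 18.08 = 191.08 cm³.
Mass: 191.08 × 1.24 → 236.9392 g.
At $15.8/kg: 236.9392/1000 × 15.8 = $3.74.

$3.74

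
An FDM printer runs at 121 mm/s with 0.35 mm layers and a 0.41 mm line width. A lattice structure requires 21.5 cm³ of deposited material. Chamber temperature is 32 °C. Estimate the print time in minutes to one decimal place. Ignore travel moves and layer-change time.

20.6 minutes

Extrusion cross-section = 0.35 × 0.41 = 0.1435 mm².
Toolpath length = 21.5 cm³ / 0.1435 mm² = 21500 / 0.1435 = 149825.8 mm.
Print-move time = 149825.8 / 121, so 1238.2 s.
1238.2 s = 20.6 minutes.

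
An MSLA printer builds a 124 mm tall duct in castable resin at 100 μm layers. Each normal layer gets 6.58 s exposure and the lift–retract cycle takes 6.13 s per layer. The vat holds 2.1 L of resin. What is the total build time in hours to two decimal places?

4.38 hours

Layers = ⌈124/0.1⌉ = 1240.
Cycle time = 6.58 + 6.13, so 12.71 s.
Build time: 1240 × 12.71 s = 15760.4 s, i.e. 4.38 hours.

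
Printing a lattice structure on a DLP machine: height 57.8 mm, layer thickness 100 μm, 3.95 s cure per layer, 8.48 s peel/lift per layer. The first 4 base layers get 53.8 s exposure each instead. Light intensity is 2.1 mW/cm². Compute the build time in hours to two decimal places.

Number of layers: 57.8 / 0.1 → 578 (rounded up).
Bottom layers = 4 × (53.8 + 8.48) = 249.12 s.
Normal layers: 574 × (3.95 + 8.48) → 7134.82 s.
Total = 249.12 + 7134.82 = 7383.94 s = 2.05 hours.

2.05 hours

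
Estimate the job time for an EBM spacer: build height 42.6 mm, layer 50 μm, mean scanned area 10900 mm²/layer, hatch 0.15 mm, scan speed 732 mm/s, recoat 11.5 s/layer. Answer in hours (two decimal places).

Layer count = ceil(42.6 / 0.05) = 852.
Per-layer scan distance: 10900 / 0.15 → 72666.7 mm.
Per-layer scan time: 72666.7 / 732 → 99.2714 s.
Layer cycle: 99.2714 + 11.5 → 110.7714 s.
Total: 852 × 110.7714 s = 94377.2328 s → 26.22 hours.

26.22 hours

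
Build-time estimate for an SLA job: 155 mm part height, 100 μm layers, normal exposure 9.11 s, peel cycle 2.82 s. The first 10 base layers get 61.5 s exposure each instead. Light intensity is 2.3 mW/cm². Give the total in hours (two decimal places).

Layer count = ceil(155 / 0.1) = 1550.
Bottom layers = 10 × (61.5 + 2.82) = 643.2 s.
Regular layers = 1540 × (9.11 + 2.82), so 18372.2 s.
Sum: 643.2 + 18372.2 = 19015.4 s → 5.28 hours.

5.28 hours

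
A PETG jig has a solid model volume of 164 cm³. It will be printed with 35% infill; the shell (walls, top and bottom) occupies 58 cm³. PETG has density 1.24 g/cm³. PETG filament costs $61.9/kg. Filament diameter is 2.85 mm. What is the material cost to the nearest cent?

$7.30

Infill region = 164 − 58, so 106 cm³.
Infill deposited = 0.35 × 106, so 37.1 cm³.
Total extruded = 58 + 37.1 = 95.1 cm³.
Mass: 95.1 × 1.24 → 117.924 g.
Cost = 117.924 g / 1000 × $61.9/kg = $7.30.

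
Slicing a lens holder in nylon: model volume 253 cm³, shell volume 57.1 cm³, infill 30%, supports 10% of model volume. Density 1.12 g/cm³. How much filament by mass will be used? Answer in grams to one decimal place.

158.1 g

Infill region = 253 − 57.1, so 195.9 cm³.
Infill volume = 0.30 × 195.9 = 58.77 cm³.
Support = 0.10 × 253 = 25.3 cm³.
Total extruded: 57.1 + 58.77 + 25.3 → 141.17 cm³.
Mass = 141.17 × 1.12 = 158.1104 g.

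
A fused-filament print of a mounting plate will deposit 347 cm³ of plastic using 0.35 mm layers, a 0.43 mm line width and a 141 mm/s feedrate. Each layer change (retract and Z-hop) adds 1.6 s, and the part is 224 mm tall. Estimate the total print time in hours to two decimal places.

Line area: 0.35 × 0.43 → 0.1505 mm².
Total extruded path = 347000/0.1505 = 2305647.8 mm.
Print-move time: 2305647.8 / 141 → 16352.1 s.
Number of layers: 224 / 0.35 → 640 (rounded up).
Non-print overhead = 640 × 1.6, so 1024 s.
Altogether 16352.1 + 1024 = 17376.1 s, i.e. 4.83 hours.

4.83 hours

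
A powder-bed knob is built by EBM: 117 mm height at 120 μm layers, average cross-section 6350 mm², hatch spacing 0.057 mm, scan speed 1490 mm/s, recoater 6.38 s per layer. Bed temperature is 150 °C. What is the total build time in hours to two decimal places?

Layer count = ceil(117 / 0.12) = 975.
Scan path per layer: 6350 / 0.057 → 111403.5 mm.
Per-layer scan time = 111403.5 / 1490 = 74.7674 s.
Layer cycle = 74.7674 + 6.38, so 81.1474 s.
975 layers × 81.1474 s/layer = 79118.715 s, i.e. 21.98 hours.

21.98 hours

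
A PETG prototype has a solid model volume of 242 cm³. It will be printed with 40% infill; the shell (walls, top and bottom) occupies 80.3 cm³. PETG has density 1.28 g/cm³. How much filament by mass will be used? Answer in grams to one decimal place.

185.6 g

Infill region = 242 − 80.3 = 161.7 cm³.
Deposited infill: 0.40 × 161.7 → 64.68 cm³.
Deposited volume: 80.3 + 64.68 → 144.98 cm³.
Mass = 144.98 × 1.28 = 185.5744 g.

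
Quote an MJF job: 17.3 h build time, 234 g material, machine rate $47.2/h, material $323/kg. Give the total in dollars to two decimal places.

Machine cost = 47.2 × 17.3, so $816.56.
Material charge = 323 × 234/1000, so $75.582.
Job cost: 816.56 + 75.582 = 892.142 ≈ $892.14.

$892.14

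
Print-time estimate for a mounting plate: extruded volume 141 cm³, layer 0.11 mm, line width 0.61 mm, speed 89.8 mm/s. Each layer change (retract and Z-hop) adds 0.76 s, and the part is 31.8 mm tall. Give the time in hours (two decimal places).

6.56 hours

Extrusion cross-section = 0.11 × 0.61 = 0.0671 mm².
Path length: 141000 mm³ / 0.0671 mm² → 2101341.3 mm.
Print-move time: 2101341.3 / 89.8 → 23400.2 s.
Layer count = ceil(31.8 / 0.11) = 290.
Z-hop total = 290 × 0.76, so 220.4 s.
Total = 23400.2 + 220.4 = 23620.6 s = 6.56 hours.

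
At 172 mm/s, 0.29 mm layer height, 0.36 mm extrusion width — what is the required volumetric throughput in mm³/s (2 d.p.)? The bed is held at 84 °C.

A = 0.29 × 0.36 = 0.1044 mm².
Volumetric flow = 172 × 0.1044 = 17.96 mm³/s.

17.96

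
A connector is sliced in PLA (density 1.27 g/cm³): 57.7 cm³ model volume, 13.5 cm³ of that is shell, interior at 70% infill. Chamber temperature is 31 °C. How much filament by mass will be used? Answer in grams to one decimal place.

56.4 g

Infill region: 57.7 − 13.5 → 44.2 cm³.
Infill deposited = 0.70 × 44.2, so 30.94 cm³.
Deposited volume = 13.5 + 30.94, so 44.44 cm³.
Mass: 44.44 × 1.27 → 56.4388 g.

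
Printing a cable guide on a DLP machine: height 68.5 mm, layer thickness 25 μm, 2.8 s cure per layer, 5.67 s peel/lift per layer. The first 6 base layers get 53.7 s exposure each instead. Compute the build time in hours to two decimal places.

6.53 hours

Layer count = ceil(68.5 / 0.025) = 2740.
Bottom layers = 6 × (53.7 + 5.67), so 356.22 s.
Remaining layers = 2734 × (2.8 + 5.67) = 23156.98 s.
Sum: 356.22 + 23156.98 = 23513.2 s → 6.53 hours.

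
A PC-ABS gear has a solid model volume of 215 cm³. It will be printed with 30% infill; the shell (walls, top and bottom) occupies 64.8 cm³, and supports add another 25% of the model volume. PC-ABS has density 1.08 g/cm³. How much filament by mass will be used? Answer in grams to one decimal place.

Volume inside the shell = 215 − 64.8 = 150.2 cm³.
Deposited infill = 0.30 × 150.2, so 45.06 cm³.
Support = 0.25 × 215, so 53.75 cm³.
Deposited volume = 64.8 + 45.06 + 53.75, so 163.61 cm³.
Mass = 163.61 × 1.08, so 176.6988 g.

176.7 g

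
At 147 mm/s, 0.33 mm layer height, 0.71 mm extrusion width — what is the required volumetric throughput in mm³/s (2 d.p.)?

34.44

Bead cross-section: 0.33 × 0.71 → 0.2343 mm².
Q = v·A = 147 × 0.2343 = 34.44 mm³/s.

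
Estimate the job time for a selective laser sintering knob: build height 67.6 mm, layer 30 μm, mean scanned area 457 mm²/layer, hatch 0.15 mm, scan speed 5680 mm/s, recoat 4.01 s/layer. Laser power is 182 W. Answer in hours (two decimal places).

Number of layers: 67.6 / 0.03 → 2254 (rounded up).
Per-layer scan distance = 457 / 0.15 = 3046.7 mm.
Per-layer scan time = 3046.7 / 5680 = 0.5364 s.
Layer cycle = 0.5364 + 4.01 = 4.5464 s.
Total: 2254 × 4.5464 s = 10247.5856 s → 2.85 hours.

2.85 hours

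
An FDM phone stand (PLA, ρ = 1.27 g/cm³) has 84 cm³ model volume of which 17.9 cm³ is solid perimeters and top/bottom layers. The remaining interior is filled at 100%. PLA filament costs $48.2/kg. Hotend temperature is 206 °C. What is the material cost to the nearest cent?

Infill region = 84 − 17.9, so 66.1 cm³.
Infill deposited = 1.00 × 66.1, so 66.1 cm³.
Deposited volume = 17.9 + 66.1 = 84 cm³.
Mass: 84 × 1.27 → 106.68 g.
Cost = 106.68 g / 1000 × $48.2/kg = $5.14.

$5.14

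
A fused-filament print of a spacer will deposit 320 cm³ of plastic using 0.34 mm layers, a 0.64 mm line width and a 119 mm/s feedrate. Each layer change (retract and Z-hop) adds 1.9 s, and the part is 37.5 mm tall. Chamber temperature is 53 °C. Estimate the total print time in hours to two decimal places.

3.49 hours

Extrusion cross-section = 0.34 × 0.64, so 0.2176 mm².
Total extruded path = 320000/0.2176 = 1470588.2 mm.
Time extruding = 1470588.2 / 119 = 12357.9 s.
Layer count = ceil(37.5 / 0.34) = 111.
Z-hop total = 111 × 1.9, so 210.9 s.
Altogether 12357.9 + 210.9 = 12568.8 s, i.e. 3.49 hours.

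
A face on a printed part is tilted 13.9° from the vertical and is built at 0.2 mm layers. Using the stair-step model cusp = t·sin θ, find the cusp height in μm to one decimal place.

48.0 μm

Cusp = layer height × sin(13.9°) = 0.2 × 0.2402 = 0.04804 mm = 48.0 μm.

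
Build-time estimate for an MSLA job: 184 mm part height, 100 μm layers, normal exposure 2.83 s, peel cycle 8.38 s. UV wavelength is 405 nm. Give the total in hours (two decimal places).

5.73 hours

Layer count = ceil(184 / 0.1) = 1840.
Each layer takes: 2.83 + 8.38 → 11.21 s.
Build time: 1840 × 11.21 s = 20626.4 s, i.e. 5.73 hours.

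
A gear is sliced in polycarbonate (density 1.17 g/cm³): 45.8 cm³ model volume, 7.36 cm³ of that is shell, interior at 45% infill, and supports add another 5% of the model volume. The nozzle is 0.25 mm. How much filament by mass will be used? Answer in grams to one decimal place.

31.5 g

Interior volume: 45.8 − 7.36 → 38.44 cm³.
Infill volume: 0.45 × 38.44 → 17.298 cm³.
Support: 0.05 × 45.8 → 2.29 cm³.
Deposited volume = 7.36 + 17.298 + 2.29, so 26.948 cm³.
Mass = 26.948 × 1.17 = 31.52916 g.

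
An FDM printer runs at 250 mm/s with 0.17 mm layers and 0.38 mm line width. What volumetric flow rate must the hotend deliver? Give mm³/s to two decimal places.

16.15

Extrusion cross-section: 0.17 × 0.38 → 0.0646 mm².
Q = v·A = 250 × 0.0646 = 16.15 mm³/s.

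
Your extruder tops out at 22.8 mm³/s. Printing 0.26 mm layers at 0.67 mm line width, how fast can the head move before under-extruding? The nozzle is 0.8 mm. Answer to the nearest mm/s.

131 mm/s

Extrusion cross-section: 0.26 × 0.67 → 0.1742 mm².
Max speed = 22.8 / 0.1742 = 130.88 ≈ 131 mm/s.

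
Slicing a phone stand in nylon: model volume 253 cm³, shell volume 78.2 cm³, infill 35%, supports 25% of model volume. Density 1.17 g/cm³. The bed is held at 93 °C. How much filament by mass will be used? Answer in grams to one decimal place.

Volume inside the shell = 253 − 78.2, so 174.8 cm³.
Infill deposited = 0.35 × 174.8 = 61.18 cm³.
Support: 0.25 × 253 → 63.25 cm³.
Deposited volume = 78.2 + 61.18 + 63.25 = 202.63 cm³.
Mass = 202.63 × 1.17 = 237.0771 g.

237.1 g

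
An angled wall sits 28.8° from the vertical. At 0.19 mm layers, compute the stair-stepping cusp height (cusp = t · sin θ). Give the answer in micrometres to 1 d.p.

91.5 μm

sin(28.8°) = 0.4818, so cusp = 0.19 × 0.4818 = 0.091542 mm → 91.5 μm.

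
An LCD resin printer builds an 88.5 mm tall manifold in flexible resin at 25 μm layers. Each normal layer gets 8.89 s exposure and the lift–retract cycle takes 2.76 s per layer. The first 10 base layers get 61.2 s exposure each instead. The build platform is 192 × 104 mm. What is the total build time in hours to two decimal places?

Number of layers: 88.5 / 0.025 → 3540 (rounded up).
Base layers: 10 × (61.2 + 2.76) → 639.6 s.
Remaining layers = 3530 × (8.89 + 2.76), so 41124.5 s.
Sum: 639.6 + 41124.5 = 41764.1 s → 11.60 hours.

11.60 hours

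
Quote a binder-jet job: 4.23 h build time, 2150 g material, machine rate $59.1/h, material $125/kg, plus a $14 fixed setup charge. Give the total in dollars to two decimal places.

$532.74

Machine cost = 59.1 × 4.23 = $249.993.
Material cost = 125 × 2150/1000, so $268.75.
Total = 249.993 + 268.75 + 14 = 532.743 ≈ $532.74.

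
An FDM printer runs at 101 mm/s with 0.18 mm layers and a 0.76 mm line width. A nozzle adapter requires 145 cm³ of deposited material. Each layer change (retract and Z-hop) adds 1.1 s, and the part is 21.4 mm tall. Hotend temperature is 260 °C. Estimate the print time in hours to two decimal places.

2.95 hours

Bead cross-section = 0.18 × 0.76 = 0.1368 mm².
Total extruded path = 145000/0.1368 = 1059941.5 mm.
Time extruding = 1059941.5 / 101 = 10494.5 s.
Layer count = ceil(21.4 / 0.18) = 119.
Non-print overhead = 119 × 1.1, so 130.9 s.
Total = 10494.5 + 130.9 = 10625.4 s = 2.95 hours.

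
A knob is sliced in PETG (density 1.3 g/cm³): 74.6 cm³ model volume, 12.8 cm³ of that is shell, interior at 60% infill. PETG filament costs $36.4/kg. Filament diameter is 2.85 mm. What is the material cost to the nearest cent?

Infill region = 74.6 − 12.8, so 61.8 cm³.
Infill volume = 0.60 × 61.8, so 37.08 cm³.
Total printed volume: 12.8 + 37.08 → 49.88 cm³.
Mass: 49.88 × 1.3 → 64.844 g.
At $36.4/kg: 64.844/1000 × 36.4 = $2.36.

$2.36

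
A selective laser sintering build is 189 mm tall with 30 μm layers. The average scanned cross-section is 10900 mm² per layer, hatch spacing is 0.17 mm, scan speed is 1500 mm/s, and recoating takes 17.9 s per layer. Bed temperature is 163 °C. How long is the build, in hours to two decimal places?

106.13 hours

Layer count = ceil(189 / 0.03) = 6300.
Hatch length per layer = 10900 / 0.17 = 64117.6 mm.
Laser time per layer = 64117.6 / 1500, so 42.7451 s.
Per-layer time = 42.7451 + 17.9 = 60.6451 s.
Total: 6300 × 60.6451 s = 382064.13 s → 106.13 hours.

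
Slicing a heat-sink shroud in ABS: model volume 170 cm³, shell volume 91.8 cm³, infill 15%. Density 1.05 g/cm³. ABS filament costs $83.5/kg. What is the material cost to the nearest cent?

Infill region = 170 − 91.8 = 78.2 cm³.
Deposited infill: 0.15 × 78.2 → 11.73 cm³.
Total extruded: 91.8 + 11.73 → 103.53 cm³.
Mass: 103.53 × 1.05 → 108.7065 g.
Cost = 108.7065 g / 1000 × $83.5/kg = $9.08.

$9.08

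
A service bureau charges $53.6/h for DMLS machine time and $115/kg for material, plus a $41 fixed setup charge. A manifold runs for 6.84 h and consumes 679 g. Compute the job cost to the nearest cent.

$485.71

Machine cost = 53.6 × 6.84, so $366.624.
Material cost: 115 × 679/1000 → $78.085.
Total = 366.624 + 78.085 + 41 = 485.709 ≈ $485.71.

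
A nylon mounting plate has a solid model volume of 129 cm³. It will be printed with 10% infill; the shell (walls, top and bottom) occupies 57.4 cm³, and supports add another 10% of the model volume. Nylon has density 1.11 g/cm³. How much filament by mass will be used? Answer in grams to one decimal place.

86.0 g

Interior volume = 129 − 57.4, so 71.6 cm³.
Deposited infill = 0.10 × 71.6 = 7.16 cm³.
Support = 0.10 × 129 = 12.9 cm³.
Deposited volume = 57.4 + 7.16 + 12.9 = 77.46 cm³.
Mass = 77.46 × 1.11, so 85.9806 g.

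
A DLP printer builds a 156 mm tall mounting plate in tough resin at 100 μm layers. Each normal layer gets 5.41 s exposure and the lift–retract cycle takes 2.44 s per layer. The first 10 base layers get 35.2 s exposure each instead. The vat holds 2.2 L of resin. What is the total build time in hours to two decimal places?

3.48 hours

Layers = ⌈156/0.1⌉ = 1560.
Base layers = 10 × (35.2 + 2.44), so 376.4 s.
Remaining layers: 1550 × (5.41 + 2.44) → 12167.5 s.
Total = 376.4 + 12167.5 = 12543.9 s = 3.48 hours.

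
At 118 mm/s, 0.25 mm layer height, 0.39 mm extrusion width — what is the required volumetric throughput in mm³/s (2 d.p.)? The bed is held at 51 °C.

Extrusion cross-section = 0.25 × 0.39, so 0.0975 mm².
Volumetric flow = 118 × 0.0975 = 11.51 mm³/s.

11.51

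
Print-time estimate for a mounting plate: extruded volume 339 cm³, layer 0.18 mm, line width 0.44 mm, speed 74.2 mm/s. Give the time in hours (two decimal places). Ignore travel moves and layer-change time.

16.02 hours

Line area: 0.18 × 0.44 → 0.0792 mm².
Path length: 339000 mm³ / 0.0792 mm² → 4280303 mm.
Extrusion time: 4280303 / 74.2 → 57686 s.
That's 57686 s → 16.02 hours.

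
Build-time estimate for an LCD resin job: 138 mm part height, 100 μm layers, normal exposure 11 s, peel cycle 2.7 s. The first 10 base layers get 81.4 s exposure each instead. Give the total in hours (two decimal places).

Layer count = ceil(138 / 0.1) = 1380.
Burn-in layers: 10 × (81.4 + 2.7) → 841 s.
Regular layers: 1370 × (11 + 2.7) → 18769 s.
Sum: 841 + 18769 = 19610 s → 5.45 hours.

5.45 hours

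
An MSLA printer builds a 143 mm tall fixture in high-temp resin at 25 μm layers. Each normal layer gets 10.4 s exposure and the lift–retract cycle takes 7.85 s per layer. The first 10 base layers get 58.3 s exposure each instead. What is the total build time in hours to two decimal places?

29.13 hours

Layers = ⌈143/0.025⌉ = 5720.
Base layers = 10 × (58.3 + 7.85) = 661.5 s.
Normal layers = 5710 × (10.4 + 7.85) = 104207.5 s.
Sum: 661.5 + 104207.5 = 104869 s → 29.13 hours.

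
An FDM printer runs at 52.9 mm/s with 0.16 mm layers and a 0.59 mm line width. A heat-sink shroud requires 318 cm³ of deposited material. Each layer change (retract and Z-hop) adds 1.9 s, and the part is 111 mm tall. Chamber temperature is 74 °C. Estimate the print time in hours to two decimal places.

Bead cross-section = 0.16 × 0.59 = 0.0944 mm².
Total extruded path = 318000/0.0944 = 3368644.1 mm.
Print-move time = 3368644.1 / 52.9 = 63679.5 s.
Number of layers: 111 / 0.16 → 694 (rounded up).
Non-print overhead = 694 × 1.9 = 1318.6 s.
Total = 63679.5 + 1318.6 = 64998.1 s = 18.06 hours.

18.06 hours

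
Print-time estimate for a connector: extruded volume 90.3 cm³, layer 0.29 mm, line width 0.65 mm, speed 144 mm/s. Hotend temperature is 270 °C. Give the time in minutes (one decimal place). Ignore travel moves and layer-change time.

Extrusion cross-section = 0.29 × 0.65 = 0.1885 mm².
Path length: 90300 mm³ / 0.1885 mm² → 479045.1 mm.
Time extruding = 479045.1 / 144, so 3326.7 s.
That's 3326.7 s → 55.4 minutes.

55.4 minutes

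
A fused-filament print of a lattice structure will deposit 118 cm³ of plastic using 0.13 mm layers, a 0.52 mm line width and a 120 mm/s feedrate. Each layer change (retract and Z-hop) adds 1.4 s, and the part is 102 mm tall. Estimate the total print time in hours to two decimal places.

4.35 hours

Line area = 0.13 × 0.52, so 0.0676 mm².
Total extruded path = 118000/0.0676 = 1745562.1 mm.
Print-move time: 1745562.1 / 120 → 14546.4 s.
Layers = ⌈102/0.13⌉ = 785.
Layer-change overhead: 785 × 1.4 → 1099 s.
Total = 14546.4 + 1099 = 15645.4 s = 4.35 hours.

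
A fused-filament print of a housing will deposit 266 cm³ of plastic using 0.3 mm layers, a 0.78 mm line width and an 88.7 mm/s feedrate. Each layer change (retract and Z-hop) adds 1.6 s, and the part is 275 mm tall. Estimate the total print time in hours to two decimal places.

3.97 hours

Bead cross-section: 0.3 × 0.78 → 0.234 mm².
Total extruded path = 266000/0.234 = 1136752.1 mm.
Print-move time = 1136752.1 / 88.7 = 12815.7 s.
Layers = ⌈275/0.3⌉ = 917.
Non-print overhead = 917 × 1.6 = 1467.2 s.
Altogether 12815.7 + 1467.2 = 14282.9 s, i.e. 3.97 hours.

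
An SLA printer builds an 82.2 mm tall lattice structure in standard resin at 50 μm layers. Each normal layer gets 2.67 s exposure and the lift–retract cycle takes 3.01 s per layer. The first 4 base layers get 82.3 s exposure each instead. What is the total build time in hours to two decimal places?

Layers = ⌈82.2/0.05⌉ = 1644.
Burn-in layers: 4 × (82.3 + 3.01) → 341.24 s.
Normal layers = 1640 × (2.67 + 3.01) = 9315.2 s.
Total = 341.24 + 9315.2 = 9656.44 s = 2.68 hours.

2.68 hours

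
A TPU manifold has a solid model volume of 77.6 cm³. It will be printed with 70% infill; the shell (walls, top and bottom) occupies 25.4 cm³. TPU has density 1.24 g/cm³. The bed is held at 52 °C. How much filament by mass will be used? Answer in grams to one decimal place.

Infill region = 77.6 − 25.4 = 52.2 cm³.
Infill volume: 0.70 × 52.2 → 36.54 cm³.
Total printed volume = 25.4 + 36.54, so 61.94 cm³.
Mass = 61.94 × 1.24, so 76.8056 g.

76.8 g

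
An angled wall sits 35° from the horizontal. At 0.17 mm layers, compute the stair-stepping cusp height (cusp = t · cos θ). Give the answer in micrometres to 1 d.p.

139.3 μm

cos(35°) = 0.8192, so cusp = 0.17 × 0.8192 = 0.139264 mm → 139.3 μm.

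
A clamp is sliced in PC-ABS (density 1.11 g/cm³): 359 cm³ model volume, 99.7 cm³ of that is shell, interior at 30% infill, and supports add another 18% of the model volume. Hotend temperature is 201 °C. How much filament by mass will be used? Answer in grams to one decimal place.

Infill region = 359 − 99.7 = 259.3 cm³.
Infill deposited = 0.30 × 259.3, so 77.79 cm³.
Support = 0.18 × 359 = 64.62 cm³.
Total printed volume: 99.7 + 77.79 + 64.62 → 242.11 cm³.
Mass: 242.11 × 1.11 → 268.7421 g.

268.7 g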